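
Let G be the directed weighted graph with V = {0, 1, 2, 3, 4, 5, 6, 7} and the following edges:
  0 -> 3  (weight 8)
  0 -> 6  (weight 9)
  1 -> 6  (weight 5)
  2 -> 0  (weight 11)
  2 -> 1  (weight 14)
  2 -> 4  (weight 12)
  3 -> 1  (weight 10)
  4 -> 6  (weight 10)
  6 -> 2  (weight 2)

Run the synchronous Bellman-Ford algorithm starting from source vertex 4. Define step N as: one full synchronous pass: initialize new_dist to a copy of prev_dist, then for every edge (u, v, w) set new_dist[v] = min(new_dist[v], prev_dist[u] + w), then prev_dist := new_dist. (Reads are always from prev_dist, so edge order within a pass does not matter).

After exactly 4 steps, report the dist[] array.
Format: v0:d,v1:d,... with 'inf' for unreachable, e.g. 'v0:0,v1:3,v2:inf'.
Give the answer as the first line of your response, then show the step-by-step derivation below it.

v0:23,v1:26,v2:12,v3:31,v4:0,v5:inf,v6:10,v7:inf

step 1: dist = v0:inf,v1:inf,v2:inf,v3:inf,v4:0,v5:inf,v6:10,v7:inf
step 2: dist = v0:inf,v1:inf,v2:12,v3:inf,v4:0,v5:inf,v6:10,v7:inf
step 3: dist = v0:23,v1:26,v2:12,v3:inf,v4:0,v5:inf,v6:10,v7:inf
step 4: dist = v0:23,v1:26,v2:12,v3:31,v4:0,v5:inf,v6:10,v7:inf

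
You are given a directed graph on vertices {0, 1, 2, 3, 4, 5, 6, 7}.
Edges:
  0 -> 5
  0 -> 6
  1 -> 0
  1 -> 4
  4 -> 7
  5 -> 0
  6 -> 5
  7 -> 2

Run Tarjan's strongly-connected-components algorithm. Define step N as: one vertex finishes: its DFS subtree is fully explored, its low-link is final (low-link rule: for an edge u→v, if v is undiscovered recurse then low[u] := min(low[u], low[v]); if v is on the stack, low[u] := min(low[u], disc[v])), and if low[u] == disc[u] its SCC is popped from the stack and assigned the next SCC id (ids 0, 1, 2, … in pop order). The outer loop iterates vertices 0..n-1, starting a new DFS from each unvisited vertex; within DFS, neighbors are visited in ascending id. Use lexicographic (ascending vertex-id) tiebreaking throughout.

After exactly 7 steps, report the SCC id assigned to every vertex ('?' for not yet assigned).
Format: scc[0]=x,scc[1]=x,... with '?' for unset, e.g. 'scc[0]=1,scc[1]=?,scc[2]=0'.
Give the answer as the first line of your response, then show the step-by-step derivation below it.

scc[0]=0,scc[1]=4,scc[2]=1,scc[3]=?,scc[4]=3,scc[5]=0,scc[6]=0,scc[7]=2

step 1: low=(low[0]=0,low[1]=?,low[2]=?,low[3]=?,low[4]=?,low[5]=0,low[6]=?,low[7]=?); scc=(scc[0]=?,scc[1]=?,scc[2]=?,scc[3]=?,scc[4]=?,scc[5]=?,scc[6]=?,scc[7]=?)
step 2: low=(low[0]=0,low[1]=?,low[2]=?,low[3]=?,low[4]=?,low[5]=0,low[6]=1,low[7]=?); scc=(scc[0]=?,scc[1]=?,scc[2]=?,scc[3]=?,scc[4]=?,scc[5]=?,scc[6]=?,scc[7]=?)
step 3: low=(low[0]=0,low[1]=?,low[2]=?,low[3]=?,low[4]=?,low[5]=0,low[6]=1,low[7]=?); scc=(scc[0]=0,scc[1]=?,scc[2]=?,scc[3]=?,scc[4]=?,scc[5]=0,scc[6]=0,scc[7]=?)
step 4: low=(low[0]=0,low[1]=3,low[2]=6,low[3]=?,low[4]=4,low[5]=0,low[6]=1,low[7]=5); scc=(scc[0]=0,scc[1]=?,scc[2]=1,scc[3]=?,scc[4]=?,scc[5]=0,scc[6]=0,scc[7]=?)
step 5: low=(low[0]=0,low[1]=3,low[2]=6,low[3]=?,low[4]=4,low[5]=0,low[6]=1,low[7]=5); scc=(scc[0]=0,scc[1]=?,scc[2]=1,scc[3]=?,scc[4]=?,scc[5]=0,scc[6]=0,scc[7]=2)
step 6: low=(low[0]=0,low[1]=3,low[2]=6,low[3]=?,low[4]=4,low[5]=0,low[6]=1,low[7]=5); scc=(scc[0]=0,scc[1]=?,scc[2]=1,scc[3]=?,scc[4]=3,scc[5]=0,scc[6]=0,scc[7]=2)
step 7: low=(low[0]=0,low[1]=3,low[2]=6,low[3]=?,low[4]=4,low[5]=0,low[6]=1,low[7]=5); scc=(scc[0]=0,scc[1]=4,scc[2]=1,scc[3]=?,scc[4]=3,scc[5]=0,scc[6]=0,scc[7]=2)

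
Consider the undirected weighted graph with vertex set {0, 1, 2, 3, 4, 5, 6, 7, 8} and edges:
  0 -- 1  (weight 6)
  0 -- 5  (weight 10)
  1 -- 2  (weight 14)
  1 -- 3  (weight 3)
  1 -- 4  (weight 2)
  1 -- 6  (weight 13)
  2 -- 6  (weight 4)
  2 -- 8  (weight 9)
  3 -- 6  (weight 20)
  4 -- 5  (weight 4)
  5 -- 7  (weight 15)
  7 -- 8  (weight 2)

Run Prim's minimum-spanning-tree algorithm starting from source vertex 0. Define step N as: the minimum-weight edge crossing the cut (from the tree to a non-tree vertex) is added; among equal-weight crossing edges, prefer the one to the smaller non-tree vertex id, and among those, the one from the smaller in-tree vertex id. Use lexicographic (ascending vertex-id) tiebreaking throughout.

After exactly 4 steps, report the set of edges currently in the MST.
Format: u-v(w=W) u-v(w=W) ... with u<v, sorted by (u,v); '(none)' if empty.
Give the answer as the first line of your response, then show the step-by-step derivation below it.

0-1(w=6) 1-3(w=3) 1-4(w=2) 4-5(w=4)

step 1: add edge 0-1 (w=6); MST = {0-1(w=6)}
step 2: add edge 1-4 (w=2); MST = {0-1(w=6) 1-4(w=2)}
step 3: add edge 1-3 (w=3); MST = {0-1(w=6) 1-3(w=3) 1-4(w=2)}
step 4: add edge 4-5 (w=4); MST = {0-1(w=6) 1-3(w=3) 1-4(w=2) 4-5(w=4)}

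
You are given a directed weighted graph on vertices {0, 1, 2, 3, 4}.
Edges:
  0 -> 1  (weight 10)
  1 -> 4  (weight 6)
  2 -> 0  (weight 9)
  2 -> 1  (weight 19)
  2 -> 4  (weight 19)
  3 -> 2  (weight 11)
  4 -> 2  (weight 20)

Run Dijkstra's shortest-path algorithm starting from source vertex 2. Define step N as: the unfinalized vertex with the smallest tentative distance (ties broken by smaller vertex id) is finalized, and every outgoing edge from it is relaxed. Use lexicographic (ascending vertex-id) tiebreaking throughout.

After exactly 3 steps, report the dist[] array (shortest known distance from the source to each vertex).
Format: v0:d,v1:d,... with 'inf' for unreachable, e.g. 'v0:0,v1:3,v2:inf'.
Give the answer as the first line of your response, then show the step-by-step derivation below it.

v0:9,v1:19,v2:0,v3:inf,v4:19

step 1: dist = v0:9,v1:19,v2:0,v3:inf,v4:19
step 2: dist = v0:9,v1:19,v2:0,v3:inf,v4:19
step 3: dist = v0:9,v1:19,v2:0,v3:inf,v4:19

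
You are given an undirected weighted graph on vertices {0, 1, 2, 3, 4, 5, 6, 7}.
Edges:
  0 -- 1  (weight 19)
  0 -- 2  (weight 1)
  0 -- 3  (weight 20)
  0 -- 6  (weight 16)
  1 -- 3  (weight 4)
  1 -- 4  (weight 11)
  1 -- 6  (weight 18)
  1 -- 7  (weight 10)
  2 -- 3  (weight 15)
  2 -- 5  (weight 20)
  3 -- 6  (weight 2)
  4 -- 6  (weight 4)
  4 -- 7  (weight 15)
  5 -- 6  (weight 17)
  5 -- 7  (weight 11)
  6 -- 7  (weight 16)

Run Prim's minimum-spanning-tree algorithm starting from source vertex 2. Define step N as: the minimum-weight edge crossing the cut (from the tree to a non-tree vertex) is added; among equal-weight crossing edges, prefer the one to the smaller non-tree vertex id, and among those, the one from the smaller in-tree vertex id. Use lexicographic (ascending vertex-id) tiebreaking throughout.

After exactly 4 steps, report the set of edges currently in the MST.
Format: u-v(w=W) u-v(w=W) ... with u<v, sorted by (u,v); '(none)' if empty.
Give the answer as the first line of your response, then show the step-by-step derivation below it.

0-2(w=1) 1-3(w=4) 2-3(w=15) 3-6(w=2)

step 1: add edge 0-2 (w=1); MST = {0-2(w=1)}
step 2: add edge 2-3 (w=15); MST = {0-2(w=1) 2-3(w=15)}
step 3: add edge 3-6 (w=2); MST = {0-2(w=1) 2-3(w=15) 3-6(w=2)}
step 4: add edge 1-3 (w=4); MST = {0-2(w=1) 1-3(w=4) 2-3(w=15) 3-6(w=2)}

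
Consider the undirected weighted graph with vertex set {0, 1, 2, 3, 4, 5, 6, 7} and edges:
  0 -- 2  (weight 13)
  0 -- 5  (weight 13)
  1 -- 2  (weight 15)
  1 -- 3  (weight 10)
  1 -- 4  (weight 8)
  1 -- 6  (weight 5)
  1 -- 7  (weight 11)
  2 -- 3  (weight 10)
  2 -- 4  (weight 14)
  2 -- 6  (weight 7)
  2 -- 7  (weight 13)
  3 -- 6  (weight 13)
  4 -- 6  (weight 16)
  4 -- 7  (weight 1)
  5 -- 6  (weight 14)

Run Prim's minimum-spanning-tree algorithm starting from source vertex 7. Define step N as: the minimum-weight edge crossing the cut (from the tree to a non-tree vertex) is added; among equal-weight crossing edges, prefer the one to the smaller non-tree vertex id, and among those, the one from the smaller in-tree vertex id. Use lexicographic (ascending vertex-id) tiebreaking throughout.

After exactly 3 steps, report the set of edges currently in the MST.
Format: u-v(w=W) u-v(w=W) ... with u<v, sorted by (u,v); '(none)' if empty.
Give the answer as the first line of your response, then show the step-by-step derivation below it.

1-4(w=8) 1-6(w=5) 4-7(w=1)

step 1: add edge 4-7 (w=1); MST = {4-7(w=1)}
step 2: add edge 1-4 (w=8); MST = {1-4(w=8) 4-7(w=1)}
step 3: add edge 1-6 (w=5); MST = {1-4(w=8) 1-6(w=5) 4-7(w=1)}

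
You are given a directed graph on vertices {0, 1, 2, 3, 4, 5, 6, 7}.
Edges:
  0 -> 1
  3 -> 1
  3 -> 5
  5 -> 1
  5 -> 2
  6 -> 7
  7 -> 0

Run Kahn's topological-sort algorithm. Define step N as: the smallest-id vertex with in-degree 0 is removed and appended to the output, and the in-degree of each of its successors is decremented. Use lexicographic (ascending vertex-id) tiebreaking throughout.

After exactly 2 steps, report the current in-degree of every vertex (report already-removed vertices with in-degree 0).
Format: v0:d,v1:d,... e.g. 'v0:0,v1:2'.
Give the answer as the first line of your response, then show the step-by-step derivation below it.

v0:1,v1:2,v2:1,v3:0,v4:0,v5:0,v6:0,v7:1

step 1: output 3; order=[3]; indeg=(1,2,1,0,0,0,0,1)
step 2: output 4; order=[3,4]; indeg=(1,2,1,0,0,0,0,1)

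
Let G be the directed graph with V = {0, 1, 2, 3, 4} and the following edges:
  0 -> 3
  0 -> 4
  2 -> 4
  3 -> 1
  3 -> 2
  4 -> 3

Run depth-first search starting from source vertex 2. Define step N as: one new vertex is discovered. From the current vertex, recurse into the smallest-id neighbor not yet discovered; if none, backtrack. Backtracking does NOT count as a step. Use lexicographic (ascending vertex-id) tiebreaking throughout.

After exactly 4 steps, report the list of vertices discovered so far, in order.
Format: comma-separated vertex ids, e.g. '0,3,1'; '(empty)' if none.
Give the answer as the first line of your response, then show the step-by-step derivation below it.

2,4,3,1

step 1: discover 2; path=2; order=2
step 2: discover 4; path=2>4; order=2,4
step 3: discover 3; path=2>4>3; order=2,4,3
step 4: discover 1; path=2>4>3>1; order=2,4,3,1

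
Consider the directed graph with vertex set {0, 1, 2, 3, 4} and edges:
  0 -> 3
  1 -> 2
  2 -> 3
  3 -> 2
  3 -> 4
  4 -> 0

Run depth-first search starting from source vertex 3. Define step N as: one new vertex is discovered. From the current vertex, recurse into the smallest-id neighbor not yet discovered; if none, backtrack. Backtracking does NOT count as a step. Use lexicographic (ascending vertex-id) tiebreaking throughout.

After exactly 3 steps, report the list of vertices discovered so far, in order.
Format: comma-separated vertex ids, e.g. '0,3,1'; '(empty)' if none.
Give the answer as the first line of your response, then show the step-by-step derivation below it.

3,2,4

step 1: discover 3; path=3; order=3
step 2: discover 2; path=3>2; order=3,2
step 3: discover 4; path=3>4; order=3,2,4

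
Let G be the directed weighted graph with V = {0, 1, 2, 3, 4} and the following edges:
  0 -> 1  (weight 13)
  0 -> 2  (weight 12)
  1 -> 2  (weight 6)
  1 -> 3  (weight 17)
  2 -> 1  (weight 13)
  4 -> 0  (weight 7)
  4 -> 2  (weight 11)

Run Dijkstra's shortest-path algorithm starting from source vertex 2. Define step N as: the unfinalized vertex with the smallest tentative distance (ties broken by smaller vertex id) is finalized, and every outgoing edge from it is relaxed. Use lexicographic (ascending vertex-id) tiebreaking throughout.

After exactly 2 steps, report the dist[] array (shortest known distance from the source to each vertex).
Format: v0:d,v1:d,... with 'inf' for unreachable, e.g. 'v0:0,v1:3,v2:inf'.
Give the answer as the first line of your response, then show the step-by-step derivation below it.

v0:inf,v1:13,v2:0,v3:30,v4:inf

step 1: dist = v0:inf,v1:13,v2:0,v3:inf,v4:inf
step 2: dist = v0:inf,v1:13,v2:0,v3:30,v4:inf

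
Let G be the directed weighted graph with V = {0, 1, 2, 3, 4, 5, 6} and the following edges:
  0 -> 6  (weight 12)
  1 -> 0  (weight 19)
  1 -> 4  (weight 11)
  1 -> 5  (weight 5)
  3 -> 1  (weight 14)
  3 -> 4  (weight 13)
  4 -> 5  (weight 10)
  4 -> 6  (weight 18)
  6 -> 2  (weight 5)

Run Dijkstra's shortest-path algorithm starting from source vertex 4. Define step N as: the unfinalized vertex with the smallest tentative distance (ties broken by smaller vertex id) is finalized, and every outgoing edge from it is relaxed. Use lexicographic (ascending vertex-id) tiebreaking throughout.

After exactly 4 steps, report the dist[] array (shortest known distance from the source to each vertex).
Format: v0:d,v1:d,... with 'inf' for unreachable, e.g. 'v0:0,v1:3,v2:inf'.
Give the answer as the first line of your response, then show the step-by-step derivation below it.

v0:inf,v1:inf,v2:23,v3:inf,v4:0,v5:10,v6:18

step 1: dist = v0:inf,v1:inf,v2:inf,v3:inf,v4:0,v5:10,v6:18
step 2: dist = v0:inf,v1:inf,v2:inf,v3:inf,v4:0,v5:10,v6:18
step 3: dist = v0:inf,v1:inf,v2:23,v3:inf,v4:0,v5:10,v6:18
step 4: dist = v0:inf,v1:inf,v2:23,v3:inf,v4:0,v5:10,v6:18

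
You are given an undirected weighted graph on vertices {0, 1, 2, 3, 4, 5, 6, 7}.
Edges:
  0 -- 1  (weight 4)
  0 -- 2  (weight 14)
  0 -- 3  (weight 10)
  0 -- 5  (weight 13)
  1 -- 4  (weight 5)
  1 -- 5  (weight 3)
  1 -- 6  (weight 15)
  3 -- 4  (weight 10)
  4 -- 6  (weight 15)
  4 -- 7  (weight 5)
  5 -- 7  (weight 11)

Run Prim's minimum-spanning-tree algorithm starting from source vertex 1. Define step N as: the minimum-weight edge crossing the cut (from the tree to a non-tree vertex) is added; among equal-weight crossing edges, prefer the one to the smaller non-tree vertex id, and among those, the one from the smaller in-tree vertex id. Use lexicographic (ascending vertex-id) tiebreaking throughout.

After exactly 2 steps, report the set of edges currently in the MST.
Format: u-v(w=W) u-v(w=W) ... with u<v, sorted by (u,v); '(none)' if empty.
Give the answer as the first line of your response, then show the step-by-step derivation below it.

0-1(w=4) 1-5(w=3)

step 1: add edge 1-5 (w=3); MST = {1-5(w=3)}
step 2: add edge 0-1 (w=4); MST = {0-1(w=4) 1-5(w=3)}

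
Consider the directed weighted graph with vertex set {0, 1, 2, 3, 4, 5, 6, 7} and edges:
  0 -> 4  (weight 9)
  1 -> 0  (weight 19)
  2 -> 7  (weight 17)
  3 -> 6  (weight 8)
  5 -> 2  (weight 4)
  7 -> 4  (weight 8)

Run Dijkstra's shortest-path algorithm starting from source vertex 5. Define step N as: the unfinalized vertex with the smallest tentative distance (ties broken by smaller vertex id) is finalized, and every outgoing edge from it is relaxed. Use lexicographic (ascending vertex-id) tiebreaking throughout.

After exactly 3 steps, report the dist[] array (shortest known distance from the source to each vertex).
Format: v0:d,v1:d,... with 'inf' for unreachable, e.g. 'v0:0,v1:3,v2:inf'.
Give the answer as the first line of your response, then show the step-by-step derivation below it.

v0:inf,v1:inf,v2:4,v3:inf,v4:29,v5:0,v6:inf,v7:21

step 1: dist = v0:inf,v1:inf,v2:4,v3:inf,v4:inf,v5:0,v6:inf,v7:inf
step 2: dist = v0:inf,v1:inf,v2:4,v3:inf,v4:inf,v5:0,v6:inf,v7:21
step 3: dist = v0:inf,v1:inf,v2:4,v3:inf,v4:29,v5:0,v6:inf,v7:21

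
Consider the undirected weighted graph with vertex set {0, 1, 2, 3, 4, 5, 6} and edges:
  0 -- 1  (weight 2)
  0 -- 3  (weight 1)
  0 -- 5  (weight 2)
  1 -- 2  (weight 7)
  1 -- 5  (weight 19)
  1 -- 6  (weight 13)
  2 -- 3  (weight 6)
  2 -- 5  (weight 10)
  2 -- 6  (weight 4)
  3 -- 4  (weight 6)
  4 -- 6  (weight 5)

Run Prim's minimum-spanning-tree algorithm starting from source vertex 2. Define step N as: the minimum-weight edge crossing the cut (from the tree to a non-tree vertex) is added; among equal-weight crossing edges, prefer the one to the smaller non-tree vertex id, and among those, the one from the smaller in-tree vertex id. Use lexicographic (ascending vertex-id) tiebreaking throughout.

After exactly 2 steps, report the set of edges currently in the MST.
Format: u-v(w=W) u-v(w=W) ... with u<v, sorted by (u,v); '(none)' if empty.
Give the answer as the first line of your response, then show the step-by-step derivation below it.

2-6(w=4) 4-6(w=5)

step 1: add edge 2-6 (w=4); MST = {2-6(w=4)}
step 2: add edge 4-6 (w=5); MST = {2-6(w=4) 4-6(w=5)}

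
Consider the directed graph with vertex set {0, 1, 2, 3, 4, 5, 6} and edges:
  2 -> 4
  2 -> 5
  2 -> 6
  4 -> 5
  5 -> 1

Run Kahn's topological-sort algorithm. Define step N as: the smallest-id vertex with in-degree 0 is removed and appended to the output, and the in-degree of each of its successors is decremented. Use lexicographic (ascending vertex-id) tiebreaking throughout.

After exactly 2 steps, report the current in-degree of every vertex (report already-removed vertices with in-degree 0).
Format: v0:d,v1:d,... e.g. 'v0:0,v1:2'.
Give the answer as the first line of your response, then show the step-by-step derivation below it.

v0:0,v1:1,v2:0,v3:0,v4:0,v5:1,v6:0

step 1: output 0; order=[0]; indeg=(0,1,0,0,1,2,1)
step 2: output 2; order=[0,2]; indeg=(0,1,0,0,0,1,0)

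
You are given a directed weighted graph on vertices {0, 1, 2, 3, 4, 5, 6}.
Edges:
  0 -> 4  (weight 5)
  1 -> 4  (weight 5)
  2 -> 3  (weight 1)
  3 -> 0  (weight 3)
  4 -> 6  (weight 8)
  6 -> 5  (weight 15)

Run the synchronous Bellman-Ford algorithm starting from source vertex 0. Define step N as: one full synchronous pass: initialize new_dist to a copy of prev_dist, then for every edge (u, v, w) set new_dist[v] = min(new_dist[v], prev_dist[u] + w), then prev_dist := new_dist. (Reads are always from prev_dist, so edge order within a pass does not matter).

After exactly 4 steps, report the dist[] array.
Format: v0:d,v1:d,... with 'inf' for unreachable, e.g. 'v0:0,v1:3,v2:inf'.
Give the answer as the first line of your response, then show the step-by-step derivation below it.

v0:0,v1:inf,v2:inf,v3:inf,v4:5,v5:28,v6:13

step 1: dist = v0:0,v1:inf,v2:inf,v3:inf,v4:5,v5:inf,v6:inf
step 2: dist = v0:0,v1:inf,v2:inf,v3:inf,v4:5,v5:inf,v6:13
step 3: dist = v0:0,v1:inf,v2:inf,v3:inf,v4:5,v5:28,v6:13
step 4: dist = v0:0,v1:inf,v2:inf,v3:inf,v4:5,v5:28,v6:13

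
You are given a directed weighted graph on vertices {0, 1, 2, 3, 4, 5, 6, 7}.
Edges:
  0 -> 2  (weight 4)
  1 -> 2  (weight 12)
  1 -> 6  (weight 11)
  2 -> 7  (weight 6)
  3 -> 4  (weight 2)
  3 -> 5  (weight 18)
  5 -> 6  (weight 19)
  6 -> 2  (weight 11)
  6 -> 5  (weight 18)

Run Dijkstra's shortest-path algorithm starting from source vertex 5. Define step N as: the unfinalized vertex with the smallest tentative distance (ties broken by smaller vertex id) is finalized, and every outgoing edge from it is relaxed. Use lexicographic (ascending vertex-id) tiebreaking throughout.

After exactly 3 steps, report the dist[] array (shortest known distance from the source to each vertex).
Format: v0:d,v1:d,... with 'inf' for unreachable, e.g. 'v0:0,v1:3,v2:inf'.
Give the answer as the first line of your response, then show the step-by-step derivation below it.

v0:inf,v1:inf,v2:30,v3:inf,v4:inf,v5:0,v6:19,v7:36

step 1: dist = v0:inf,v1:inf,v2:inf,v3:inf,v4:inf,v5:0,v6:19,v7:inf
step 2: dist = v0:inf,v1:inf,v2:30,v3:inf,v4:inf,v5:0,v6:19,v7:inf
step 3: dist = v0:inf,v1:inf,v2:30,v3:inf,v4:inf,v5:0,v6:19,v7:36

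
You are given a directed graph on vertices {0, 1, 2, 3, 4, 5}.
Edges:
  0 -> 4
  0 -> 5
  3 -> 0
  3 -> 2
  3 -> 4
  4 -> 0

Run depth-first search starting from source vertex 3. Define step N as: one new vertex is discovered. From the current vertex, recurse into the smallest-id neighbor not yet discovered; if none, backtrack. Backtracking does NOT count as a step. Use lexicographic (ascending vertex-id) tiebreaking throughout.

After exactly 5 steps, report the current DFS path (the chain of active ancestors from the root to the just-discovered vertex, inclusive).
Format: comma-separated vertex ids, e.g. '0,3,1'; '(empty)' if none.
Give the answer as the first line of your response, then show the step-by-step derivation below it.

3,2

step 1: discover 3; path=3; order=3
step 2: discover 0; path=3>0; order=3,0
step 3: discover 4; path=3>0>4; order=3,0,4
step 4: discover 5; path=3>0>5; order=3,0,4,5
step 5: discover 2; path=3>2; order=3,0,4,5,2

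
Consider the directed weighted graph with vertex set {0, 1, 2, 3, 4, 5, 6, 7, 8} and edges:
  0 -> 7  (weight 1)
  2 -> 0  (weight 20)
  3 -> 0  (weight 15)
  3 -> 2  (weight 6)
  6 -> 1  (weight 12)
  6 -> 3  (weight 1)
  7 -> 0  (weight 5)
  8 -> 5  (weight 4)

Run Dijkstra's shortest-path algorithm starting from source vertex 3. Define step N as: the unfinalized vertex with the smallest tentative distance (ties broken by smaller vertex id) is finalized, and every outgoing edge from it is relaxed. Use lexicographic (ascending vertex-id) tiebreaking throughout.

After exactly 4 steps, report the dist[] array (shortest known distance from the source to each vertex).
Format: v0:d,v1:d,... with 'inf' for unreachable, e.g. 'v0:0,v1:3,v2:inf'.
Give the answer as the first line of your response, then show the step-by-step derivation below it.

v0:15,v1:inf,v2:6,v3:0,v4:inf,v5:inf,v6:inf,v7:16,v8:inf

step 1: dist = v0:15,v1:inf,v2:6,v3:0,v4:inf,v5:inf,v6:inf,v7:inf,v8:inf
step 2: dist = v0:15,v1:inf,v2:6,v3:0,v4:inf,v5:inf,v6:inf,v7:inf,v8:inf
step 3: dist = v0:15,v1:inf,v2:6,v3:0,v4:inf,v5:inf,v6:inf,v7:16,v8:inf
step 4: dist = v0:15,v1:inf,v2:6,v3:0,v4:inf,v5:inf,v6:inf,v7:16,v8:inf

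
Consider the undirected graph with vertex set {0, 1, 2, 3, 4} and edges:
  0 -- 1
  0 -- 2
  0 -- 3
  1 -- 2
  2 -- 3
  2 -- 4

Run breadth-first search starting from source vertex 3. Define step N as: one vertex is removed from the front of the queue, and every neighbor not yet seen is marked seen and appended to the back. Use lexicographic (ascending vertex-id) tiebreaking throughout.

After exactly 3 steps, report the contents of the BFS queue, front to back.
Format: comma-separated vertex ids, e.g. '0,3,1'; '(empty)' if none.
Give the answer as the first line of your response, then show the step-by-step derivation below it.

1,4

step 1: dequeue 3; queue=[0,2]; order=3
step 2: dequeue 0; queue=[2,1]; order=3,0
step 3: dequeue 2; queue=[1,4]; order=3,0,2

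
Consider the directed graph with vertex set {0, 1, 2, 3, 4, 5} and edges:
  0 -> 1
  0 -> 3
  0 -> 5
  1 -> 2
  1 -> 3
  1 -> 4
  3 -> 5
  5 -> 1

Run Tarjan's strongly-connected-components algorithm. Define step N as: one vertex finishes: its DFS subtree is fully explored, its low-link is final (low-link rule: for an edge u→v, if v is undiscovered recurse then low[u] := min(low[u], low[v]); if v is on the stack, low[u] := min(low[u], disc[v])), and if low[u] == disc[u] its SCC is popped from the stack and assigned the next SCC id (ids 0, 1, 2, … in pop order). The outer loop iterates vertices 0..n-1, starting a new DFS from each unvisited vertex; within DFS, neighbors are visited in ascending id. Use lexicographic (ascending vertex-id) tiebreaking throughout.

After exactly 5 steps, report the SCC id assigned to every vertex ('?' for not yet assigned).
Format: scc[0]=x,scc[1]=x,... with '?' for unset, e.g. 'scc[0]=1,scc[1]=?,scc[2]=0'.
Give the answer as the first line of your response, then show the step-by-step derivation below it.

scc[0]=?,scc[1]=2,scc[2]=0,scc[3]=2,scc[4]=1,scc[5]=2

step 1: low=(low[0]=0,low[1]=1,low[2]=2,low[3]=?,low[4]=?,low[5]=?); scc=(scc[0]=?,scc[1]=?,scc[2]=0,scc[3]=?,scc[4]=?,scc[5]=?)
step 2: low=(low[0]=0,low[1]=1,low[2]=2,low[3]=3,low[4]=?,low[5]=1); scc=(scc[0]=?,scc[1]=?,scc[2]=0,scc[3]=?,scc[4]=?,scc[5]=?)
step 3: low=(low[0]=0,low[1]=1,low[2]=2,low[3]=1,low[4]=?,low[5]=1); scc=(scc[0]=?,scc[1]=?,scc[2]=0,scc[3]=?,scc[4]=?,scc[5]=?)
step 4: low=(low[0]=0,low[1]=1,low[2]=2,low[3]=1,low[4]=5,low[5]=1); scc=(scc[0]=?,scc[1]=?,scc[2]=0,scc[3]=?,scc[4]=1,scc[5]=?)
step 5: low=(low[0]=0,low[1]=1,low[2]=2,low[3]=1,low[4]=5,low[5]=1); scc=(scc[0]=?,scc[1]=2,scc[2]=0,scc[3]=2,scc[4]=1,scc[5]=2)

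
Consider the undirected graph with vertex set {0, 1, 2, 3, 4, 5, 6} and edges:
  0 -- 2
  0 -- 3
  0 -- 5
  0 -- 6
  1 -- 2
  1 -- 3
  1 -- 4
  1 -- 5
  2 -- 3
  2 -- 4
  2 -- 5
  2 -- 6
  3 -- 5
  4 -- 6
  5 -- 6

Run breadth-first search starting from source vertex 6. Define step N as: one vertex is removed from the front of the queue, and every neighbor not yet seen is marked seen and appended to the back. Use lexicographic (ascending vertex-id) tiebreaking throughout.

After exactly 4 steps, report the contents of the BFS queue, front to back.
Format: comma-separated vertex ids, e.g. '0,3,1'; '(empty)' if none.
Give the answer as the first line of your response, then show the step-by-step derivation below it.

5,3,1

step 1: dequeue 6; queue=[0,2,4,5]; order=6
step 2: dequeue 0; queue=[2,4,5,3]; order=6,0
step 3: dequeue 2; queue=[4,5,3,1]; order=6,0,2
step 4: dequeue 4; queue=[5,3,1]; order=6,0,2,4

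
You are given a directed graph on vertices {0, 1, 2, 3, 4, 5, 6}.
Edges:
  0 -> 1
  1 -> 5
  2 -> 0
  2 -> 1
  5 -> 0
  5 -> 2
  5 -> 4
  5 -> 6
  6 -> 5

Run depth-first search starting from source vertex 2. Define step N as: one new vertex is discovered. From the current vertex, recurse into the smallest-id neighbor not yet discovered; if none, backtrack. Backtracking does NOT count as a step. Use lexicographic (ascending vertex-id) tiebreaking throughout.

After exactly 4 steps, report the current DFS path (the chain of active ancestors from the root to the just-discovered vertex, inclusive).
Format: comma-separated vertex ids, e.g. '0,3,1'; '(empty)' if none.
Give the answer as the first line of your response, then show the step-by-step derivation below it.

2,0,1,5

step 1: discover 2; path=2; order=2
step 2: discover 0; path=2>0; order=2,0
step 3: discover 1; path=2>0>1; order=2,0,1
step 4: discover 5; path=2>0>1>5; order=2,0,1,5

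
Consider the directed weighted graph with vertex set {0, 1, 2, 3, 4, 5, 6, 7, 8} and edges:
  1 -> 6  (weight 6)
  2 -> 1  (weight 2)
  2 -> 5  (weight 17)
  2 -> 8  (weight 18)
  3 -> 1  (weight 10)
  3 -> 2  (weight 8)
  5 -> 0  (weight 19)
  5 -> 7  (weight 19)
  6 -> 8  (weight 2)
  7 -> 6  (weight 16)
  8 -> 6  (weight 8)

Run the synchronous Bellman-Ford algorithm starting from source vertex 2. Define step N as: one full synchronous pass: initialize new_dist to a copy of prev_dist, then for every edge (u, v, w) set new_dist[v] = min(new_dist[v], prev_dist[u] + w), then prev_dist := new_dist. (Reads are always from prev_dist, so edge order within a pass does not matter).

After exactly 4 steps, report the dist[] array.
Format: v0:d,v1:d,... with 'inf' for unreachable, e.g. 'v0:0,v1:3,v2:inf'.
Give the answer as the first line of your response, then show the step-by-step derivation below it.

v0:36,v1:2,v2:0,v3:inf,v4:inf,v5:17,v6:8,v7:36,v8:10

step 1: dist = v0:inf,v1:2,v2:0,v3:inf,v4:inf,v5:17,v6:inf,v7:inf,v8:18
step 2: dist = v0:36,v1:2,v2:0,v3:inf,v4:inf,v5:17,v6:8,v7:36,v8:18
step 3: dist = v0:36,v1:2,v2:0,v3:inf,v4:inf,v5:17,v6:8,v7:36,v8:10
step 4: dist = v0:36,v1:2,v2:0,v3:inf,v4:inf,v5:17,v6:8,v7:36,v8:10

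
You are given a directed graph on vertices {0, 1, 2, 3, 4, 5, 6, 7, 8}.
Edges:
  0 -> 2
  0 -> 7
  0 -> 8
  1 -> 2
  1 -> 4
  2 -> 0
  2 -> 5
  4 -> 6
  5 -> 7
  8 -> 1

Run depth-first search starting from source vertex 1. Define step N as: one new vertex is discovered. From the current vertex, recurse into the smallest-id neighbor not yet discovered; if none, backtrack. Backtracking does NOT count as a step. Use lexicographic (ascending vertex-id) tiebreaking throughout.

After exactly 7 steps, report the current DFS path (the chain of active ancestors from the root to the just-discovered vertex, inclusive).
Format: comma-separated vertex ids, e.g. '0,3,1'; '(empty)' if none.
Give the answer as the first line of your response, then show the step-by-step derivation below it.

1,4

step 1: discover 1; path=1; order=1
step 2: discover 2; path=1>2; order=1,2
step 3: discover 0; path=1>2>0; order=1,2,0
step 4: discover 7; path=1>2>0>7; order=1,2,0,7
step 5: discover 8; path=1>2>0>8; order=1,2,0,7,8
step 6: discover 5; path=1>2>5; order=1,2,0,7,8,5
step 7: discover 4; path=1>4; order=1,2,0,7,8,5,4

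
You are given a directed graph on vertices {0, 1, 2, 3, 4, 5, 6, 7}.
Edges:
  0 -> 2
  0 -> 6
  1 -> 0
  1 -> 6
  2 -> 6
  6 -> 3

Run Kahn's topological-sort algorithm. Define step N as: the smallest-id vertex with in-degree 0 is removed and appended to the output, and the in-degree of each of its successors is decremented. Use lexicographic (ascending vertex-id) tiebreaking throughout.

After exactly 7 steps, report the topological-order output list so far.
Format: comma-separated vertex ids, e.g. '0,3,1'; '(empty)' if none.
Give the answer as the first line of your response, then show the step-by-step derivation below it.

1,0,2,4,5,6,3

step 1: output 1; order=[1]; indeg=(0,0,1,1,0,0,2,0)
step 2: output 0; order=[1,0]; indeg=(0,0,0,1,0,0,1,0)
step 3: output 2; order=[1,0,2]; indeg=(0,0,0,1,0,0,0,0)
step 4: output 4; order=[1,0,2,4]; indeg=(0,0,0,1,0,0,0,0)
step 5: output 5; order=[1,0,2,4,5]; indeg=(0,0,0,1,0,0,0,0)
step 6: output 6; order=[1,0,2,4,5,6]; indeg=(0,0,0,0,0,0,0,0)
step 7: output 3; order=[1,0,2,4,5,6,3]; indeg=(0,0,0,0,0,0,0,0)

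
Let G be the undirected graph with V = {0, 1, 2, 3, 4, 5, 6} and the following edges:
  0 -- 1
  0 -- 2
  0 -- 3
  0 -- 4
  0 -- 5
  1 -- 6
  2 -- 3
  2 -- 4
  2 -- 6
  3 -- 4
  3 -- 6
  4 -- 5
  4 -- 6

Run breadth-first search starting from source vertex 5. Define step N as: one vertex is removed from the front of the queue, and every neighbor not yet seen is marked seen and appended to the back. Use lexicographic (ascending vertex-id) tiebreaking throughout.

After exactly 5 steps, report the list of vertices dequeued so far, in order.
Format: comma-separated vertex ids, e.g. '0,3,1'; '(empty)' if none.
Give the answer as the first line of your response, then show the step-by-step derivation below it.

5,0,4,1,2

step 1: dequeue 5; queue=[0,4]; order=5
step 2: dequeue 0; queue=[4,1,2,3]; order=5,0
step 3: dequeue 4; queue=[1,2,3,6]; order=5,0,4
step 4: dequeue 1; queue=[2,3,6]; order=5,0,4,1
step 5: dequeue 2; queue=[3,6]; order=5,0,4,1,2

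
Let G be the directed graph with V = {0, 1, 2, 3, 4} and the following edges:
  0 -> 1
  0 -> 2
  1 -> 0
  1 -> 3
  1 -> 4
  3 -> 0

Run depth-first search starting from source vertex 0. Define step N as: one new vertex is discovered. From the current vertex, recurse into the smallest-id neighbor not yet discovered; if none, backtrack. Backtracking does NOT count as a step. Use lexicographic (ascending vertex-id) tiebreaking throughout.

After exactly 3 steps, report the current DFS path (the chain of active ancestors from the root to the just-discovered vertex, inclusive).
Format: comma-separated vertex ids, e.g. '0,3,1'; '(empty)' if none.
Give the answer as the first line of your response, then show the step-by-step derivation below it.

0,1,3

step 1: discover 0; path=0; order=0
step 2: discover 1; path=0>1; order=0,1
step 3: discover 3; path=0>1>3; order=0,1,3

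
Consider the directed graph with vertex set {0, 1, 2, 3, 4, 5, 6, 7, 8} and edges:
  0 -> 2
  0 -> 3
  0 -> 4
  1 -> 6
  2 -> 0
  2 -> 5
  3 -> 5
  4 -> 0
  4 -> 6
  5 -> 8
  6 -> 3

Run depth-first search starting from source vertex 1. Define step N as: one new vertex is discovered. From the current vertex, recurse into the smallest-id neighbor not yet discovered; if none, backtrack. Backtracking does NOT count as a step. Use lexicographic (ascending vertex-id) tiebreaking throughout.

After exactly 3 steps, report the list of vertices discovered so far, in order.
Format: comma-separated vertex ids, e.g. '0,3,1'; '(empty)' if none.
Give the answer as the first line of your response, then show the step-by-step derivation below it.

1,6,3

step 1: discover 1; path=1; order=1
step 2: discover 6; path=1>6; order=1,6
step 3: discover 3; path=1>6>3; order=1,6,3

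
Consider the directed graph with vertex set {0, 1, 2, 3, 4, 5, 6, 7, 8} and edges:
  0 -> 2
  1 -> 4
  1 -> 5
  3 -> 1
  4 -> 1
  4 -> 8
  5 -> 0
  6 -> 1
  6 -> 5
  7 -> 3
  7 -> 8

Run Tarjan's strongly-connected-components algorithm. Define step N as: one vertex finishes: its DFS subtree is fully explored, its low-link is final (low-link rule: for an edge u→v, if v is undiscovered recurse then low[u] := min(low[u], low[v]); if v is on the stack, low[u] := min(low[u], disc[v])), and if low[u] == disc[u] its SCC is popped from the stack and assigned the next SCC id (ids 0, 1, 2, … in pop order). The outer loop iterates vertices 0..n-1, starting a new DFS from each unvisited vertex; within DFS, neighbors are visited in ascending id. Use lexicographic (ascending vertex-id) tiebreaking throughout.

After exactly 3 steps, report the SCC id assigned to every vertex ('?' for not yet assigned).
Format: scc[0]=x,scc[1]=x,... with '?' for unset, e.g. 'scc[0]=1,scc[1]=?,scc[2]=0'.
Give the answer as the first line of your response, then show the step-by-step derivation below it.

scc[0]=1,scc[1]=?,scc[2]=0,scc[3]=?,scc[4]=?,scc[5]=?,scc[6]=?,scc[7]=?,scc[8]=2

step 1: low=(low[0]=0,low[1]=?,low[2]=1,low[3]=?,low[4]=?,low[5]=?,low[6]=?,low[7]=?,low[8]=?); scc=(scc[0]=?,scc[1]=?,scc[2]=0,scc[3]=?,scc[4]=?,scc[5]=?,scc[6]=?,scc[7]=?,scc[8]=?)
step 2: low=(low[0]=0,low[1]=?,low[2]=1,low[3]=?,low[4]=?,low[5]=?,low[6]=?,low[7]=?,low[8]=?); scc=(scc[0]=1,scc[1]=?,scc[2]=0,scc[3]=?,scc[4]=?,scc[5]=?,scc[6]=?,scc[7]=?,scc[8]=?)
step 3: low=(low[0]=0,low[1]=2,low[2]=1,low[3]=?,low[4]=2,low[5]=?,low[6]=?,low[7]=?,low[8]=4); scc=(scc[0]=1,scc[1]=?,scc[2]=0,scc[3]=?,scc[4]=?,scc[5]=?,scc[6]=?,scc[7]=?,scc[8]=2)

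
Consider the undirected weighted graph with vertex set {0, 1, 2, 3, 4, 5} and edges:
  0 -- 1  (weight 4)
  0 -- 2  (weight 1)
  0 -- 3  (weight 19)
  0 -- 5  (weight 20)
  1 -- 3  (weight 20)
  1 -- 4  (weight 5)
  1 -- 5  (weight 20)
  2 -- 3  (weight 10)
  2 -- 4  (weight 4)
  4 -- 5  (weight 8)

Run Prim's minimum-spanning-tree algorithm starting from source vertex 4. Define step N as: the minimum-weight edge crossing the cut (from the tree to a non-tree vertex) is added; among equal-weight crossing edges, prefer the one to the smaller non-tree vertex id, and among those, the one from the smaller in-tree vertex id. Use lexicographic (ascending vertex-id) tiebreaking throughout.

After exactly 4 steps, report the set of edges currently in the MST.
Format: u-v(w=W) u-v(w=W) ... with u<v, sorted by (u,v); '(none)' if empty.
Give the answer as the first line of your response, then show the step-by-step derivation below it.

0-1(w=4) 0-2(w=1) 2-4(w=4) 4-5(w=8)

step 1: add edge 2-4 (w=4); MST = {2-4(w=4)}
step 2: add edge 0-2 (w=1); MST = {0-2(w=1) 2-4(w=4)}
step 3: add edge 0-1 (w=4); MST = {0-1(w=4) 0-2(w=1) 2-4(w=4)}
step 4: add edge 4-5 (w=8); MST = {0-1(w=4) 0-2(w=1) 2-4(w=4) 4-5(w=8)}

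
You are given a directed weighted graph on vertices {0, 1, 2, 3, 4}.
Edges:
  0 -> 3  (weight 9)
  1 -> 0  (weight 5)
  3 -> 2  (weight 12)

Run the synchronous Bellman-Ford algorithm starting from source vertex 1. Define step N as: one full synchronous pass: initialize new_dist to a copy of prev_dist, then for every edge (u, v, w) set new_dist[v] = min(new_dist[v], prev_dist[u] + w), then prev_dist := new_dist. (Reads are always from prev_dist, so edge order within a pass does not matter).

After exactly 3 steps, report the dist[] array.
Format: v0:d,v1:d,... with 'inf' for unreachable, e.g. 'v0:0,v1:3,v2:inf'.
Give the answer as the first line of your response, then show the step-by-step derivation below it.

v0:5,v1:0,v2:26,v3:14,v4:inf

step 1: dist = v0:5,v1:0,v2:inf,v3:inf,v4:inf
step 2: dist = v0:5,v1:0,v2:inf,v3:14,v4:inf
step 3: dist = v0:5,v1:0,v2:26,v3:14,v4:inf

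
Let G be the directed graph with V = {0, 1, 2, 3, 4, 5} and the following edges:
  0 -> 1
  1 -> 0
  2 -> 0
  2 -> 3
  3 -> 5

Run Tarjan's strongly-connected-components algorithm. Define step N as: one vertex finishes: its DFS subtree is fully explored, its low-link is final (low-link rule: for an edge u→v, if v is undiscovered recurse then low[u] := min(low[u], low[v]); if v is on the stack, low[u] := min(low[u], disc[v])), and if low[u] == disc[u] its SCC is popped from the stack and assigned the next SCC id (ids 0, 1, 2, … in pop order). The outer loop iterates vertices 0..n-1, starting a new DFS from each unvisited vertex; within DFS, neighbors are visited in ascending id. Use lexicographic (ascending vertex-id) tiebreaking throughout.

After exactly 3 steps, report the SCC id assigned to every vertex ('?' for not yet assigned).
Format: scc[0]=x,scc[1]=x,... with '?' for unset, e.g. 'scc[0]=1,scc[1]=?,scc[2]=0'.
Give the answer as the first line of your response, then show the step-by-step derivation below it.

scc[0]=0,scc[1]=0,scc[2]=?,scc[3]=?,scc[4]=?,scc[5]=1

step 1: low=(low[0]=0,low[1]=0,low[2]=?,low[3]=?,low[4]=?,low[5]=?); scc=(scc[0]=?,scc[1]=?,scc[2]=?,scc[3]=?,scc[4]=?,scc[5]=?)
step 2: low=(low[0]=0,low[1]=0,low[2]=?,low[3]=?,low[4]=?,low[5]=?); scc=(scc[0]=0,scc[1]=0,scc[2]=?,scc[3]=?,scc[4]=?,scc[5]=?)
step 3: low=(low[0]=0,low[1]=0,low[2]=2,low[3]=3,low[4]=?,low[5]=4); scc=(scc[0]=0,scc[1]=0,scc[2]=?,scc[3]=?,scc[4]=?,scc[5]=1)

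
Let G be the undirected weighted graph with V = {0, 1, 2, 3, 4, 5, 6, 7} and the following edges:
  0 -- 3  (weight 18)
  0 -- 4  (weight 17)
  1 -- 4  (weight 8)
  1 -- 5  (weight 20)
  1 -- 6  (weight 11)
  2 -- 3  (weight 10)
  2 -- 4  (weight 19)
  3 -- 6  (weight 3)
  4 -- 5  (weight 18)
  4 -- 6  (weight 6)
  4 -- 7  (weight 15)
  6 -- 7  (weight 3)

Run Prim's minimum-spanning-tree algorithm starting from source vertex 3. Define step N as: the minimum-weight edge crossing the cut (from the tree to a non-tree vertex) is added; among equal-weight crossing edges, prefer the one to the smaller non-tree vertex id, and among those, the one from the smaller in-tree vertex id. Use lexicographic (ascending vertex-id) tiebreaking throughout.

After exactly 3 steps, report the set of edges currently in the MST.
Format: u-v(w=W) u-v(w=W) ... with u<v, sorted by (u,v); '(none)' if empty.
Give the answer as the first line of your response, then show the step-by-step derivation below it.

3-6(w=3) 4-6(w=6) 6-7(w=3)

step 1: add edge 3-6 (w=3); MST = {3-6(w=3)}
step 2: add edge 6-7 (w=3); MST = {3-6(w=3) 6-7(w=3)}
step 3: add edge 4-6 (w=6); MST = {3-6(w=3) 4-6(w=6) 6-7(w=3)}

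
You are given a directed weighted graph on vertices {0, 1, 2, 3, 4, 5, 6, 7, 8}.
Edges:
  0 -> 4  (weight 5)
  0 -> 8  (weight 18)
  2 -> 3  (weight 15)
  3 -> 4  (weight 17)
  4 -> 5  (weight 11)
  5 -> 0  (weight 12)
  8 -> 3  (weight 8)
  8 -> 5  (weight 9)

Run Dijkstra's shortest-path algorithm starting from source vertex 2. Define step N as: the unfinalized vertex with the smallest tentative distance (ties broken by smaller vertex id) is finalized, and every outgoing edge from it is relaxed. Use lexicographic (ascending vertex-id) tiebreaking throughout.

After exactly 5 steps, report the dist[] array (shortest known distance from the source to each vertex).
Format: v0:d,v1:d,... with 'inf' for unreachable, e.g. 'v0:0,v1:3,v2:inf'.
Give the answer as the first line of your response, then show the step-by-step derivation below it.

v0:55,v1:inf,v2:0,v3:15,v4:32,v5:43,v6:inf,v7:inf,v8:73

step 1: dist = v0:inf,v1:inf,v2:0,v3:15,v4:inf,v5:inf,v6:inf,v7:inf,v8:inf
step 2: dist = v0:inf,v1:inf,v2:0,v3:15,v4:32,v5:inf,v6:inf,v7:inf,v8:inf
step 3: dist = v0:inf,v1:inf,v2:0,v3:15,v4:32,v5:43,v6:inf,v7:inf,v8:inf
step 4: dist = v0:55,v1:inf,v2:0,v3:15,v4:32,v5:43,v6:inf,v7:inf,v8:inf
step 5: dist = v0:55,v1:inf,v2:0,v3:15,v4:32,v5:43,v6:inf,v7:inf,v8:73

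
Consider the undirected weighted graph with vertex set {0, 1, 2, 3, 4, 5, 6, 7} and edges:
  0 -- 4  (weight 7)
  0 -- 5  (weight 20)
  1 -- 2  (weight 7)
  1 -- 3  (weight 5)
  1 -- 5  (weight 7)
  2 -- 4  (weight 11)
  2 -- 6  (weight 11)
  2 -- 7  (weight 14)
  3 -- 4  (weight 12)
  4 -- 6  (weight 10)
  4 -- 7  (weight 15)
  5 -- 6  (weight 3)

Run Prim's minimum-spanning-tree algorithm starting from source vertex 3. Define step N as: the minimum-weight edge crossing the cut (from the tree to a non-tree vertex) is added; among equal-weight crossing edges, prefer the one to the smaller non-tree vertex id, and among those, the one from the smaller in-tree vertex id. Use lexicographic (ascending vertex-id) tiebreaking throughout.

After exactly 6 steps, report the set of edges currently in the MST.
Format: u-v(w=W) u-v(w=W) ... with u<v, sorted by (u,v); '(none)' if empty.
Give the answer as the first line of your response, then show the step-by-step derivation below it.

0-4(w=7) 1-2(w=7) 1-3(w=5) 1-5(w=7) 4-6(w=10) 5-6(w=3)

step 1: add edge 1-3 (w=5); MST = {1-3(w=5)}
step 2: add edge 1-2 (w=7); MST = {1-2(w=7) 1-3(w=5)}
step 3: add edge 1-5 (w=7); MST = {1-2(w=7) 1-3(w=5) 1-5(w=7)}
step 4: add edge 5-6 (w=3); MST = {1-2(w=7) 1-3(w=5) 1-5(w=7) 5-6(w=3)}
step 5: add edge 4-6 (w=10); MST = {1-2(w=7) 1-3(w=5) 1-5(w=7) 4-6(w=10) 5-6(w=3)}
step 6: add edge 0-4 (w=7); MST = {0-4(w=7) 1-2(w=7) 1-3(w=5) 1-5(w=7) 4-6(w=10) 5-6(w=3)}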